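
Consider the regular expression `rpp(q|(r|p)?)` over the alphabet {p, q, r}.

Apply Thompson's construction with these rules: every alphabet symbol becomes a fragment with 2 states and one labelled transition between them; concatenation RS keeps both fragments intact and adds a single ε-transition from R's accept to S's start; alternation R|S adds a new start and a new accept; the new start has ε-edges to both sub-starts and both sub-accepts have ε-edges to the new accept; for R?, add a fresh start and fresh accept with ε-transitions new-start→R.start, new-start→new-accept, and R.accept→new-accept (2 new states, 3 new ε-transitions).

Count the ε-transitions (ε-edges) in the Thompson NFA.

Per subexpression:
Each of the 6 symbol leaves contributes 0 ε-transitions.
  r|p = 4 ε-transitions
  (r|p)? = 7 ε-transitions
  q|(r|p)? = 11 ε-transitions
  rpp(q|(r|p)?) = 14 ε-transitions

14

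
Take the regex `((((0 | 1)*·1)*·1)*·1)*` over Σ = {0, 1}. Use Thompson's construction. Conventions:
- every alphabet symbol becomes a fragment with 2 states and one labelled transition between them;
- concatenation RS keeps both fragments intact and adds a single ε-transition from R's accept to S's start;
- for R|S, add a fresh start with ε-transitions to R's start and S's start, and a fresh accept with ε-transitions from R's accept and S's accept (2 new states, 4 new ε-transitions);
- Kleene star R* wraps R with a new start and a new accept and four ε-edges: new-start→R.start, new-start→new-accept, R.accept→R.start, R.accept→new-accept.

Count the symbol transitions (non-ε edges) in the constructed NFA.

5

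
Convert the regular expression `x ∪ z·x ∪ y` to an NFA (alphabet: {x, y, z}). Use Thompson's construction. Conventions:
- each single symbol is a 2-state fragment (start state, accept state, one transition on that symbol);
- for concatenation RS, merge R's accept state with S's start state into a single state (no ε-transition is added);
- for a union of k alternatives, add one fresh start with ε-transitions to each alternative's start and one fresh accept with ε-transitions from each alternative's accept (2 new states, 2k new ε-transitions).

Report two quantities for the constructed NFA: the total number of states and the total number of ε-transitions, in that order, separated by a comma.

Building bottom-up:
Each of the 4 symbol leaves contributes 2 states and 0 ε-transitions.
  z·x → 3 states, 0 ε-transitions
  x ∪ z·x ∪ y → 9 states, 6 ε-transitions

9, 6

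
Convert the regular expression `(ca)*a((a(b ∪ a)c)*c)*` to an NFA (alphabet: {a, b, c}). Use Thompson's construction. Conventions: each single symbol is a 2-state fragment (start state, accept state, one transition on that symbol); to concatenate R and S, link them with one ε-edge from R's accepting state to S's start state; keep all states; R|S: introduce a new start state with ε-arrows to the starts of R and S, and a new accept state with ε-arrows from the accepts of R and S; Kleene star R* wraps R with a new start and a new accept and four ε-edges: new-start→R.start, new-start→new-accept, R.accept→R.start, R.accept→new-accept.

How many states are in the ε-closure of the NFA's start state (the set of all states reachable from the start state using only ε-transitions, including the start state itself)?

4

Let C(F) = |ε-closure(F.start)| within fragment F, and note whether F accepts ε. Symbol fragments have C = 1 and do not accept ε. Then:
  ca : |closure| equals the left operand's closure size = 1 (its accept is not ε-reachable, so the closure stops there)
  (ca)* : new start has ε-edges to the inner start and to the new accept, so |closure| = 2 + 1 = 3
  b ∪ a : new start ε-reaches every alternative's start; none of them accept ε, so the new accept is not reached: |closure| = 1 + 1 + 1 = 3
  a(b ∪ a)c : |closure| equals the left operand's closure size = 1 (its accept is not ε-reachable, so the closure stops there)
  (a(b ∪ a)c)* : |closure| = 1 (new start) + 1 (body) + 1 (new accept) = 3
  (a(b ∪ a)c)*c : |closure| = 3 + 1 = 4 (closure spills across the concat boundary because the left factor accepts ε)
  ((a(b ∪ a)c)*c)* : |closure| = 1 (new start) + 4 (body) + 1 (new accept) = 6
  (ca)*a((a(b ∪ a)c)*c)* : |closure| = 3 + 1 = 4 (closure spills across the concat boundary because the left factor accepts ε)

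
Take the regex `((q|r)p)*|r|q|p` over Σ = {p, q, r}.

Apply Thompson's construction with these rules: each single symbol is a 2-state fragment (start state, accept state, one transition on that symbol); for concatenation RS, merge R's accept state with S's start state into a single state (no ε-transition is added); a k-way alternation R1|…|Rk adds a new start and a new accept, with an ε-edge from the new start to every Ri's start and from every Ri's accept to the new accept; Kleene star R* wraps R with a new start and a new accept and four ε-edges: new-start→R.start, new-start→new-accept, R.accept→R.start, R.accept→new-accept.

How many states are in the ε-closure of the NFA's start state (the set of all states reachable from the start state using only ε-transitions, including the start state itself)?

Let C(F) = |ε-closure(F.start)| within fragment F, and note whether F accepts ε. Symbol fragments have C = 1 and do not accept ε. Then:
  q|r → new start ε-reaches every alternative's start; none of them accept ε, so the new accept is not reached: |ε-closure| = 1 + 1 + 1 = 3
  (q|r)p → same as the first factor's closure: |ε-closure| = 3
  ((q|r)p)* → the star's fresh start ε-reaches both the body's start and the fresh accept: |ε-closure| = 2 + 3 = 5
  ((q|r)p)*|r|q|p → |ε-closure| = 1 (new start) + (5 + 1 + 1 + 1) + 1 (new accept, since some branch ε-reaches its own accept) = 10

10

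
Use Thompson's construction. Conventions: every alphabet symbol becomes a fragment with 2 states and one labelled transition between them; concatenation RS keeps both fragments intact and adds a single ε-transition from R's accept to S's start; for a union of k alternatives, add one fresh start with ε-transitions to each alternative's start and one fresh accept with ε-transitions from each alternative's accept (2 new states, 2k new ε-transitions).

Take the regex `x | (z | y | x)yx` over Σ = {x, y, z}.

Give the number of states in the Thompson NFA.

16

Recursing over subexpressions:
Each of the 6 symbol leaves contributes a 2-state fragment.
  z | y | x — 8 states
  (z | y | x)yx — 12 states
  x | (z | y | x)yx — 16 states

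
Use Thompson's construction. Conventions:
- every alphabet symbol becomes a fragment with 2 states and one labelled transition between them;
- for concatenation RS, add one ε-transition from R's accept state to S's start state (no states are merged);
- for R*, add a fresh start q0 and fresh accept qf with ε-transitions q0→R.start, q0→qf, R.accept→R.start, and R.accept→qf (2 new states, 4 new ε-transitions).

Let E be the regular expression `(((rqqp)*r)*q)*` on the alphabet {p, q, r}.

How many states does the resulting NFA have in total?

18

Per subexpression:
Each of the 6 symbol leaves contributes a 2-state fragment.
  rqqp = 8 states
  (rqqp)* = 10 states
  (rqqp)*r = 12 states
  ((rqqp)*r)* = 14 states
  ((rqqp)*r)*q = 16 states
  (((rqqp)*r)*q)* = 18 states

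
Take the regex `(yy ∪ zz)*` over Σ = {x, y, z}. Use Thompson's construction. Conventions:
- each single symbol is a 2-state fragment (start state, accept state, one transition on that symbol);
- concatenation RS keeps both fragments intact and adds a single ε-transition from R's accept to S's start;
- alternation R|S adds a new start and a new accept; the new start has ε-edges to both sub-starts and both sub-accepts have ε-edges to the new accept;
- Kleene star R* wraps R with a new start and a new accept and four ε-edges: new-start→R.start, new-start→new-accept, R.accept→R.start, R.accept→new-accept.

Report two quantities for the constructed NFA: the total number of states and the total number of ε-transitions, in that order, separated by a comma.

12, 10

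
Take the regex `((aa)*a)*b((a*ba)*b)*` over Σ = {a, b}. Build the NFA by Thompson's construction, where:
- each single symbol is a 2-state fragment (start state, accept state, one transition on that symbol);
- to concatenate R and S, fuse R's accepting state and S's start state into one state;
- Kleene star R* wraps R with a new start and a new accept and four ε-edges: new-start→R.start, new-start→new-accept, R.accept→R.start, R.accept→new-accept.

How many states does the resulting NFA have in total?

Per subexpression:
Each of the 8 symbol leaves contributes a 2-state fragment.
  aa → 3 states
  (aa)* → 5 states
  (aa)*a → 6 states
  ((aa)*a)* → 8 states
  a* → 4 states
  a*ba → 6 states
  (a*ba)* → 8 states
  (a*ba)*b → 9 states
  ((a*ba)*b)* → 11 states
  ((aa)*a)*b((a*ba)*b)* → 19 states

19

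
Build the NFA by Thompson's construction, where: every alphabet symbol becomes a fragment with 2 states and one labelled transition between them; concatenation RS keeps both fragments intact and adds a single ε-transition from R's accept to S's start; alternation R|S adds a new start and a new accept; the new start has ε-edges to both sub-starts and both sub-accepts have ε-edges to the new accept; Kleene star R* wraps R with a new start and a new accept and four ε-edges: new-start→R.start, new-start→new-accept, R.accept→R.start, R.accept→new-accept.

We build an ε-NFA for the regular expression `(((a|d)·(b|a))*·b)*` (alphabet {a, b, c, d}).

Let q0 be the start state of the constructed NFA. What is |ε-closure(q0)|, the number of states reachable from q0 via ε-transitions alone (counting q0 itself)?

Let C(F) = |ε-closure(F.start)| within fragment F, and note whether F accepts ε. Symbol fragments have C = 1 and do not accept ε. Then:
  a|d — C = 1 + 1 + 1 = 3 (the new accept is not ε-reachable since no branch accepts ε)
  b|a — new start ε-reaches every alternative's start; none of them accept ε, so the new accept is not reached: C = 1 + 1 + 1 = 3
  (a|d)·(b|a) — same as the first factor's closure: C = 3
  ((a|d)·(b|a))* — the star's fresh start ε-reaches both the body's start and the fresh accept: C = 2 + 3 = 5
  ((a|d)·(b|a))*·b — C = 5 + 1 = 6 (closure spills across the concat boundary because the left factor accepts ε)
  (((a|d)·(b|a))*·b)* — new start has ε-edges to the inner start and to the new accept, so C = 2 + 6 = 8

8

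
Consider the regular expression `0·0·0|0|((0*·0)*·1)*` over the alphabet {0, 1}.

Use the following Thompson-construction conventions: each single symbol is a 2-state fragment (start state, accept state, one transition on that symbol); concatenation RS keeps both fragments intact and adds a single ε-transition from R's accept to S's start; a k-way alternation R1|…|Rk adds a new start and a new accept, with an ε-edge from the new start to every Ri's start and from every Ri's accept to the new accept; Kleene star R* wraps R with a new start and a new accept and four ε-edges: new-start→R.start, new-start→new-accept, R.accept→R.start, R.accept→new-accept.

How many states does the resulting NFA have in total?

22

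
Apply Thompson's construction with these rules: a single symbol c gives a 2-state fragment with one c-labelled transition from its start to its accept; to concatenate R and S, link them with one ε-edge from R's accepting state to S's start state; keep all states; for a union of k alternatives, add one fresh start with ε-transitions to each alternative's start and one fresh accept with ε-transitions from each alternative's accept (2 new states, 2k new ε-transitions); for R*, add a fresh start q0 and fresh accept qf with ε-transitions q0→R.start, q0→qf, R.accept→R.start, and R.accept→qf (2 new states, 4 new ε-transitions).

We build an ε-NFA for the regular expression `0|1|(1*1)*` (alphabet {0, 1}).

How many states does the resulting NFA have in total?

Per subexpression:
Each of the 4 symbol leaves contributes a 2-state fragment.
  1* = 4 states
  1*1 = 6 states
  (1*1)* = 8 states
  0|1|(1*1)* = 14 states

14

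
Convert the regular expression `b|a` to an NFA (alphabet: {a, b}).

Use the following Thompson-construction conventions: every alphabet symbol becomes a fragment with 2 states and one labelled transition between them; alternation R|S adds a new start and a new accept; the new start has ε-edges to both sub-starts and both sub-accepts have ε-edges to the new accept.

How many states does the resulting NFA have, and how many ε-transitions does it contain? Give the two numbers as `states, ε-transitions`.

Building bottom-up:
Each of the 2 symbol leaves contributes 2 states and 0 ε-transitions.
  b|a : 6 states, 4 ε-transitions

6, 4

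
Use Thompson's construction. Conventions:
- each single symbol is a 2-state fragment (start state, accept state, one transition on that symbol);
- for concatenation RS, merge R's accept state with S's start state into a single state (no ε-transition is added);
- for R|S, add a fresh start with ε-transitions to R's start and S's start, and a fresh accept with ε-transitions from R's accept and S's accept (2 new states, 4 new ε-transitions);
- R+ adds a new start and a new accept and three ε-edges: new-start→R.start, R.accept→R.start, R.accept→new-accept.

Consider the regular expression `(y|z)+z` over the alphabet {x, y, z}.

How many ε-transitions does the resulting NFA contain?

Recursing over subexpressions:
Each of the 3 symbol leaves contributes 0 ε-transitions.
  y|z → 4 ε-transitions
  (y|z)+ → 7 ε-transitions
  (y|z)+z → 7 ε-transitions

7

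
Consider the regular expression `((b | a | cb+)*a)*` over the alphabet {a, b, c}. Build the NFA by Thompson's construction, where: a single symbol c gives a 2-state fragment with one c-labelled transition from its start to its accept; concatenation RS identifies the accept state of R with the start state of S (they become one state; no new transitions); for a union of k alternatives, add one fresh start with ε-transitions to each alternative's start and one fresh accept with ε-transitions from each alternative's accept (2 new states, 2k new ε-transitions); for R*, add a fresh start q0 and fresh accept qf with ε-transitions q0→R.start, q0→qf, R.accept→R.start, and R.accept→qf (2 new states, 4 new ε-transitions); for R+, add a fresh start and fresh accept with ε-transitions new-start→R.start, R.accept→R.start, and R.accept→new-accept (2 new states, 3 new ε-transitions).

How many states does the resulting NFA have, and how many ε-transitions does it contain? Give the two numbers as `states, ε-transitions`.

Per subexpression:
Each of the 5 symbol leaves contributes 2 states and 0 ε-transitions.
  b+ : 4 states, 3 ε-transitions
  cb+ : 5 states, 3 ε-transitions
  b | a | cb+ : 11 states, 9 ε-transitions
  (b | a | cb+)* : 13 states, 13 ε-transitions
  (b | a | cb+)*a : 14 states, 13 ε-transitions
  ((b | a | cb+)*a)* : 16 states, 17 ε-transitions

16, 17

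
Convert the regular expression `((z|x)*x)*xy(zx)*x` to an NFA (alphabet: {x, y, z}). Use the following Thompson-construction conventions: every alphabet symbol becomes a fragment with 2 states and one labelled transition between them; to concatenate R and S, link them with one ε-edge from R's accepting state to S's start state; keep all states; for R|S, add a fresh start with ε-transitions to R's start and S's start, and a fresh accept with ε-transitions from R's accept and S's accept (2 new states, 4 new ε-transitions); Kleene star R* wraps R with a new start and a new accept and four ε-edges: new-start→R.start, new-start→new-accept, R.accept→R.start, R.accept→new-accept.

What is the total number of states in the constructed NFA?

Building bottom-up:
Each of the 8 symbol leaves contributes a 2-state fragment.
  z|x : 6 states
  (z|x)* : 8 states
  (z|x)*x : 10 states
  ((z|x)*x)* : 12 states
  zx : 4 states
  (zx)* : 6 states
  ((z|x)*x)*xy(zx)*x : 24 states

24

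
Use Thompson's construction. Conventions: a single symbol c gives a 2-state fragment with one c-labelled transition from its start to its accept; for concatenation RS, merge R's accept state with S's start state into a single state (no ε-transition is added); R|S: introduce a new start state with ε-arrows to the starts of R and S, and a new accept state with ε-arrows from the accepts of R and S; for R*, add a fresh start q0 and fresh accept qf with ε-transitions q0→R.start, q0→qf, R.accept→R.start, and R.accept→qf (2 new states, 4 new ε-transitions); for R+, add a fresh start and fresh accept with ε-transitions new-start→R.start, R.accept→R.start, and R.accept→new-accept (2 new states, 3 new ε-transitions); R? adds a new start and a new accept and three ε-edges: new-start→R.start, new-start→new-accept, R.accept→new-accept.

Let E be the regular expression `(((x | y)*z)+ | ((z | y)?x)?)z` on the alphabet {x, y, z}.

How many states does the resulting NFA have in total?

25

By structural recursion:
Each of the 7 symbol leaves contributes a 2-state fragment.
  x | y = 6 states
  (x | y)* = 8 states
  (x | y)*z = 9 states
  ((x | y)*z)+ = 11 states
  z | y = 6 states
  (z | y)? = 8 states
  (z | y)?x = 9 states
  ((z | y)?x)? = 11 states
  ((x | y)*z)+ | ((z | y)?x)? = 24 states
  (((x | y)*z)+ | ((z | y)?x)?)z = 25 states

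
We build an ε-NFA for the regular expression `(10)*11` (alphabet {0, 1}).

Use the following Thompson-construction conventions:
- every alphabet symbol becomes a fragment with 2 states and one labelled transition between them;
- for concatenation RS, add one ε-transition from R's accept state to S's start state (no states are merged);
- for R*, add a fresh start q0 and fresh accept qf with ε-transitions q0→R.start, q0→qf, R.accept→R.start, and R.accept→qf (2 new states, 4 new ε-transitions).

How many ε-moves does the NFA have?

7

Per subexpression:
Each of the 4 symbol leaves contributes 0 ε-transitions.
  10 : 1 ε-transition
  (10)* : 5 ε-transitions
  (10)*11 : 7 ε-transitions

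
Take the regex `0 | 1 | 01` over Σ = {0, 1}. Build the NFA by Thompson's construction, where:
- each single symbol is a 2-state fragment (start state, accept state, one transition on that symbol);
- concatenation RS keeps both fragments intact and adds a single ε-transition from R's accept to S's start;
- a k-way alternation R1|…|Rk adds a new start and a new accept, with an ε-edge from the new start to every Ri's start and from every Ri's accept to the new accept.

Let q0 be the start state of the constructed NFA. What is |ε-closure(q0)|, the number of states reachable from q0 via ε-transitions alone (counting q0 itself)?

Work bottom-up. For each fragment F, track |ε-closure(F.start)| and whether F's accept lies in that closure (i.e. whether F accepts ε). A single-symbol fragment has closure size 1 and does not accept ε.
  01 : same as the first factor's closure: |closure| = 1
  0 | 1 | 01 : new start ε-reaches every alternative's start; none of them accept ε, so the new accept is not reached: |closure| = 1 + 1 + 1 + 1 = 4

4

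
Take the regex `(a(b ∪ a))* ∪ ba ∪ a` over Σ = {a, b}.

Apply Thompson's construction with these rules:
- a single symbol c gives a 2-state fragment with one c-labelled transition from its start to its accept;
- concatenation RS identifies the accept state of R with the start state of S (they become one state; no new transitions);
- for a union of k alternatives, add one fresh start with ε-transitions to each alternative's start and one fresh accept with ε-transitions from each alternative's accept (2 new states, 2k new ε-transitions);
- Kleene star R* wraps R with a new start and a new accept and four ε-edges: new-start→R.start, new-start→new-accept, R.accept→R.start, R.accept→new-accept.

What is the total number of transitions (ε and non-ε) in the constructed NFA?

20

Per subexpression:
Each of the 6 symbol leaves contributes 1 transition (1 symbol, 0 ε).
  b ∪ a : 6 transitions (2 symbol, 4 ε)
  a(b ∪ a) : 7 transitions (3 symbol, 4 ε)
  (a(b ∪ a))* : 11 transitions (3 symbol, 8 ε)
  ba : 2 transitions (2 symbol, 0 ε)
  (a(b ∪ a))* ∪ ba ∪ a : 20 transitions (6 symbol, 14 ε)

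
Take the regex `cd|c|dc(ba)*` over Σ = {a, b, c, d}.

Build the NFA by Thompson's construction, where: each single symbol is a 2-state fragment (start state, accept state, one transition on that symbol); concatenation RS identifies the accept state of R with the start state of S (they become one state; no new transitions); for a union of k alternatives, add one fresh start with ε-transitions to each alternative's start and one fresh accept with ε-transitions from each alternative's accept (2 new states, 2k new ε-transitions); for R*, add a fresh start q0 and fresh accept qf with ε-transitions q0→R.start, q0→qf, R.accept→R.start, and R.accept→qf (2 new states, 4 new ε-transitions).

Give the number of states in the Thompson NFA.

Recursing over subexpressions:
Each of the 7 symbol leaves contributes a 2-state fragment.
  cd = 3 states
  ba = 3 states
  (ba)* = 5 states
  dc(ba)* = 7 states
  cd|c|dc(ba)* = 14 states

14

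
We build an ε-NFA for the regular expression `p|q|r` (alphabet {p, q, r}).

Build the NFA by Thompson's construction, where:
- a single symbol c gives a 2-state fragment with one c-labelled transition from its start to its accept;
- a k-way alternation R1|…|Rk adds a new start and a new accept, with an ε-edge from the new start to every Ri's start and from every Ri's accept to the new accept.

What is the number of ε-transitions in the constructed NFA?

6

Recursing over subexpressions:
Each of the 3 symbol leaves contributes 0 ε-transitions.
  p|q|r → 6 ε-transitions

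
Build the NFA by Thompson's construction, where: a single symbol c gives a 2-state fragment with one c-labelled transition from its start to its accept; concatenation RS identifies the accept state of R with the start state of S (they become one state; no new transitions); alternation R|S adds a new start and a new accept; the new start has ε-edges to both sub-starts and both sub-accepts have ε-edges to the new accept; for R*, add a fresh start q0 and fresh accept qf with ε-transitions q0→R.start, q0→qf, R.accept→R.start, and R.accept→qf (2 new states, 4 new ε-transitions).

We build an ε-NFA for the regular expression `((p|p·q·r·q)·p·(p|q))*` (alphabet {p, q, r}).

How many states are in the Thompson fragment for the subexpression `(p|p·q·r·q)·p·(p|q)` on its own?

15

Fragment for `(p|p·q·r·q)·p·(p|q)`:
Each of the 8 symbol leaves contributes a 2-state fragment.
  p·q·r·q → 5 states
  p|p·q·r·q → 9 states
  p|q → 6 states
  (p|p·q·r·q)·p·(p|q) → 15 states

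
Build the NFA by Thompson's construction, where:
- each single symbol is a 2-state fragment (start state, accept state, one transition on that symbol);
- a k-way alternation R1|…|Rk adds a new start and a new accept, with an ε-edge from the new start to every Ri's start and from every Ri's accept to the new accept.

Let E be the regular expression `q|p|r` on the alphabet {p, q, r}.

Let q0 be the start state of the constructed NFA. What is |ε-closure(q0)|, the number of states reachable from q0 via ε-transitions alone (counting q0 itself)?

Work bottom-up. For each fragment F, track |ε-closure(F.start)| and whether F's accept lies in that closure (i.e. whether F accepts ε). A single-symbol fragment has closure size 1 and does not accept ε.
  q|p|r : new start ε-reaches every alternative's start; none of them accept ε, so the new accept is not reached: C = 1 + 1 + 1 + 1 = 4

4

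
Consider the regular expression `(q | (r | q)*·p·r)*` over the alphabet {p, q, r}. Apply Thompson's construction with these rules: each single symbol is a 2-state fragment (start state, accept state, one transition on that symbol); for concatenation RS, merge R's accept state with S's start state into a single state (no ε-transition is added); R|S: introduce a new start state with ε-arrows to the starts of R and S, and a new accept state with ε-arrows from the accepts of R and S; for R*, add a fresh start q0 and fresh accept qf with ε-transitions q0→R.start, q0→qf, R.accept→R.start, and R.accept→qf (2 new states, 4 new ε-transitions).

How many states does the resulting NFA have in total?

16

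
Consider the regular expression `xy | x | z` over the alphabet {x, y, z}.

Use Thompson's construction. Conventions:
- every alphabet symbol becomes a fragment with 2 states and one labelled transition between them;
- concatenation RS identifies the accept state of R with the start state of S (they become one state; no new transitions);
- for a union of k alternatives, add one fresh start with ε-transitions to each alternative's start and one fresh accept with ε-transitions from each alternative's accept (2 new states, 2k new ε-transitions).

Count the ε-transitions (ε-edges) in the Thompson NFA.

6

Building bottom-up:
Each of the 4 symbol leaves contributes 0 ε-transitions.
  xy = 0 ε-transitions
  xy | x | z = 6 ε-transitions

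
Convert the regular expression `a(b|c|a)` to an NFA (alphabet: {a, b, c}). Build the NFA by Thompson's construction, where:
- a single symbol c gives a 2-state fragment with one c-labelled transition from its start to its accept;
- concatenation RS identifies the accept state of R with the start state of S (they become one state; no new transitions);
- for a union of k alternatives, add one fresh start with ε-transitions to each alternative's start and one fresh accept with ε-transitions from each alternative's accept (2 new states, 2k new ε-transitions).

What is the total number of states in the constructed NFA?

9

By structural recursion:
Each of the 4 symbol leaves contributes a 2-state fragment.
  b|c|a → 8 states
  a(b|c|a) → 9 states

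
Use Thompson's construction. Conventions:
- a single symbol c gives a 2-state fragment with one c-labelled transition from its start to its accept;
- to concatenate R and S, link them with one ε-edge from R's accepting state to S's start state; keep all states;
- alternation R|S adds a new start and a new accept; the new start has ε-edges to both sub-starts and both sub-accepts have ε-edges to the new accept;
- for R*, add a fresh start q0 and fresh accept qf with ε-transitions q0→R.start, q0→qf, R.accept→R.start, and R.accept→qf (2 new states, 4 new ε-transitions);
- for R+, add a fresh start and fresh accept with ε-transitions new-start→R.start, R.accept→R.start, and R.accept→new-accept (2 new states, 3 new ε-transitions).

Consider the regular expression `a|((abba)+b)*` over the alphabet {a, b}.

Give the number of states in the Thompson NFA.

Building bottom-up:
Each of the 6 symbol leaves contributes a 2-state fragment.
  abba → 8 states
  (abba)+ → 10 states
  (abba)+b → 12 states
  ((abba)+b)* → 14 states
  a|((abba)+b)* → 18 states

18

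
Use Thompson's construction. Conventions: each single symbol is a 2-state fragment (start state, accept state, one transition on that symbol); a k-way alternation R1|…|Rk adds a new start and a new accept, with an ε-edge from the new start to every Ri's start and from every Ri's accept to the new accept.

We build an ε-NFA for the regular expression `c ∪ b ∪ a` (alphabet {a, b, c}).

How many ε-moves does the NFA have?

Building bottom-up:
Each of the 3 symbol leaves contributes 0 ε-transitions.
  c ∪ b ∪ a = 6 ε-transitions

6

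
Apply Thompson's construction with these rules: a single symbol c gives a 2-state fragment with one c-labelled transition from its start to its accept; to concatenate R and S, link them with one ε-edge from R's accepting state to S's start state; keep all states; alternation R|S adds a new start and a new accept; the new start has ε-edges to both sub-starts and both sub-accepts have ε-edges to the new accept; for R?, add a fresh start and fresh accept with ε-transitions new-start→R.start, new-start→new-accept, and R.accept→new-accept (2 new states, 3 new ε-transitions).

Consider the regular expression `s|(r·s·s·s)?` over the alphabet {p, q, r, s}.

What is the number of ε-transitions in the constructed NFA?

Recursing over subexpressions:
Each of the 5 symbol leaves contributes 0 ε-transitions.
  r·s·s·s — 3 ε-transitions
  (r·s·s·s)? — 6 ε-transitions
  s|(r·s·s·s)? — 10 ε-transitions

10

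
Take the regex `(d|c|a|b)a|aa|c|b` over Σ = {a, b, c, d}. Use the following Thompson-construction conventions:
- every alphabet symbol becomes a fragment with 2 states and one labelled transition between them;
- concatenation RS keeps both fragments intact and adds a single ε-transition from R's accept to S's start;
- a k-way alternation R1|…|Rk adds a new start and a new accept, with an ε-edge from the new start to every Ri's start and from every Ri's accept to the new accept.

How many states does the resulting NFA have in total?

Bottom-up over the parse tree:
Each of the 9 symbol leaves contributes a 2-state fragment.
  d|c|a|b = 10 states
  (d|c|a|b)a = 12 states
  aa = 4 states
  (d|c|a|b)a|aa|c|b = 22 states

22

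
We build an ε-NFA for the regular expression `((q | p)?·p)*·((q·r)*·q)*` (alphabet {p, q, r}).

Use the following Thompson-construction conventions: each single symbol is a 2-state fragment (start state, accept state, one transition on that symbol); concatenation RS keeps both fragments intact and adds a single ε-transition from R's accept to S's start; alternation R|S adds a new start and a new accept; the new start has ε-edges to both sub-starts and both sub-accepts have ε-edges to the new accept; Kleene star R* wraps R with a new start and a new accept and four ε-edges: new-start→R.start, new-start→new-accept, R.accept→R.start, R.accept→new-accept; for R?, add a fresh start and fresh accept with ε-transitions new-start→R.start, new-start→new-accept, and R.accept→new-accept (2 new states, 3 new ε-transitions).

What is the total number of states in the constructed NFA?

22

Recursing over subexpressions:
Each of the 6 symbol leaves contributes a 2-state fragment.
  q | p : 6 states
  (q | p)? : 8 states
  (q | p)?·p : 10 states
  ((q | p)?·p)* : 12 states
  q·r : 4 states
  (q·r)* : 6 states
  (q·r)*·q : 8 states
  ((q·r)*·q)* : 10 states
  ((q | p)?·p)*·((q·r)*·q)* : 22 states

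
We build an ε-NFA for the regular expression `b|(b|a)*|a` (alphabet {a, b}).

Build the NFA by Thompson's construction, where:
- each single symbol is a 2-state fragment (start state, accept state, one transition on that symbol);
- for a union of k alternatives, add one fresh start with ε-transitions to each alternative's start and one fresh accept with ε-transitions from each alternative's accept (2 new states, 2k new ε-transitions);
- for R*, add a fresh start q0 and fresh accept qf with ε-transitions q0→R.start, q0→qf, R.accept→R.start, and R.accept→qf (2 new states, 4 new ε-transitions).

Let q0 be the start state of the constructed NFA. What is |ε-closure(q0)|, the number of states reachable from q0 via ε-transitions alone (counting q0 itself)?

9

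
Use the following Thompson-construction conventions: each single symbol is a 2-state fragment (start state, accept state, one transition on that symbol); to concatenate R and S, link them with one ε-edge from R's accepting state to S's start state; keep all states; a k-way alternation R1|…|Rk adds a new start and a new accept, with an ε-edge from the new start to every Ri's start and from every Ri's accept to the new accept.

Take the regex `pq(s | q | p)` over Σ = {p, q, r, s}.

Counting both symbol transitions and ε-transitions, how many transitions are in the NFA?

13

By structural recursion:
Each of the 5 symbol leaves contributes 1 transition (1 symbol, 0 ε).
  s | q | p : 9 transitions (3 symbol, 6 ε)
  pq(s | q | p) : 13 transitions (5 symbol, 8 ε)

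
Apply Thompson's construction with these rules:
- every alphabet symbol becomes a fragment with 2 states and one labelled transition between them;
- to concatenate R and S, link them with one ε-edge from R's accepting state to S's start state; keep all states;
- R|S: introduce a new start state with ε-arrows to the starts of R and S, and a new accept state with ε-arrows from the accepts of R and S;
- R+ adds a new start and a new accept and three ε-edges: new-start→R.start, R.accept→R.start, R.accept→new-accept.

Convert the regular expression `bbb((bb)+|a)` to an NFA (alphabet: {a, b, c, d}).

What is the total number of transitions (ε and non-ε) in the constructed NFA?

Per subexpression:
Each of the 6 symbol leaves contributes 1 transition (1 symbol, 0 ε).
  bb : 3 transitions (2 symbol, 1 ε)
  (bb)+ : 6 transitions (2 symbol, 4 ε)
  (bb)+|a : 11 transitions (3 symbol, 8 ε)
  bbb((bb)+|a) : 17 transitions (6 symbol, 11 ε)

17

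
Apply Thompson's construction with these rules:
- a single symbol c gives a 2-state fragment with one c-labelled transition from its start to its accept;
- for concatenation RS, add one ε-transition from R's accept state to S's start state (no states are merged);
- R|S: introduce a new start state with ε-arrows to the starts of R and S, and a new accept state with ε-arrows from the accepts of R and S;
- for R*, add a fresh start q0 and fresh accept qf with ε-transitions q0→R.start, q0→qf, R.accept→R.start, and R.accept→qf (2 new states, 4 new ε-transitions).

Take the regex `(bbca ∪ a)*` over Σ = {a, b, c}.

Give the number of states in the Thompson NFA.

14

Recursing over subexpressions:
Each of the 5 symbol leaves contributes a 2-state fragment.
  bbca = 8 states
  bbca ∪ a = 12 states
  (bbca ∪ a)* = 14 states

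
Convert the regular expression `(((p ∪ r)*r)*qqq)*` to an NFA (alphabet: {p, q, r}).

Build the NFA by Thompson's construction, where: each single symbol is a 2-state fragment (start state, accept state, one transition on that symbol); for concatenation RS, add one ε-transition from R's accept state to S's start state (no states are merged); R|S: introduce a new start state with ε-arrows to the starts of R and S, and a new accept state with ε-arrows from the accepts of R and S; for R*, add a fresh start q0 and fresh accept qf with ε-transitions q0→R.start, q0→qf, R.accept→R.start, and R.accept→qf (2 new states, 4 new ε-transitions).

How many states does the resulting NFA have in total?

20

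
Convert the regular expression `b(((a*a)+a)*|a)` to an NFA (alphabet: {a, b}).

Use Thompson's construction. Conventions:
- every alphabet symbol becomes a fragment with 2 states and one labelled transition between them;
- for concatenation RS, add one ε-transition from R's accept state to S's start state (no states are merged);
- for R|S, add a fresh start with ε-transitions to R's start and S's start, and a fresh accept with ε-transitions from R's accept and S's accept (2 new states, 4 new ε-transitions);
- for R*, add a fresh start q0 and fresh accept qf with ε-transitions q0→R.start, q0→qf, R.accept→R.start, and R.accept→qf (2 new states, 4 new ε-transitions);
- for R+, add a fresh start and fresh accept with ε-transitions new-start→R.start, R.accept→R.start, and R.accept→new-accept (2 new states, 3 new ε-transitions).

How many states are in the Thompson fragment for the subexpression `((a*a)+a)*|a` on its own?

16

Fragment for `((a*a)+a)*|a`:
Each of the 4 symbol leaves contributes a 2-state fragment.
  a* = 4 states
  a*a = 6 states
  (a*a)+ = 8 states
  (a*a)+a = 10 states
  ((a*a)+a)* = 12 states
  ((a*a)+a)*|a = 16 states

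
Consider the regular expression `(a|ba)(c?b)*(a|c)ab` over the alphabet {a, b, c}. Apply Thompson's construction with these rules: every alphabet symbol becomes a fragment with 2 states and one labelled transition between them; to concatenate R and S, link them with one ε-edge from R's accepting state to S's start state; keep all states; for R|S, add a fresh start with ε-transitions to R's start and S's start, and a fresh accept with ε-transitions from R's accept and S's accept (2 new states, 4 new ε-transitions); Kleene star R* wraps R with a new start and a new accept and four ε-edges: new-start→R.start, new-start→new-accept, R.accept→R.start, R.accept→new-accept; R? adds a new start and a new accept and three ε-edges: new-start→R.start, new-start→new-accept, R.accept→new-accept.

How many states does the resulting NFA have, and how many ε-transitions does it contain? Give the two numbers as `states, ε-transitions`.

Recursing over subexpressions:
Each of the 9 symbol leaves contributes 2 states and 0 ε-transitions.
  ba → 4 states, 1 ε-transition
  a|ba → 8 states, 5 ε-transitions
  c? → 4 states, 3 ε-transitions
  c?b → 6 states, 4 ε-transitions
  (c?b)* → 8 states, 8 ε-transitions
  a|c → 6 states, 4 ε-transitions
  (a|ba)(c?b)*(a|c)ab → 26 states, 21 ε-transitions

26, 21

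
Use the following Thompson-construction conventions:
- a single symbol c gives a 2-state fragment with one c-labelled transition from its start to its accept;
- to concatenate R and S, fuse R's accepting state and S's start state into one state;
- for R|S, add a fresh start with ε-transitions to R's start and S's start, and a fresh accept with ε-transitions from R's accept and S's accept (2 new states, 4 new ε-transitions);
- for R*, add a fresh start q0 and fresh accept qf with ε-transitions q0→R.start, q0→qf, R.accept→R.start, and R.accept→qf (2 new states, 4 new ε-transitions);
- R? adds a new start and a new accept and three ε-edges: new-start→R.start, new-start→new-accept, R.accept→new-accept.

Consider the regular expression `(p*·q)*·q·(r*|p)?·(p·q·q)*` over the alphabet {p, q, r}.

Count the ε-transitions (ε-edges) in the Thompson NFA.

23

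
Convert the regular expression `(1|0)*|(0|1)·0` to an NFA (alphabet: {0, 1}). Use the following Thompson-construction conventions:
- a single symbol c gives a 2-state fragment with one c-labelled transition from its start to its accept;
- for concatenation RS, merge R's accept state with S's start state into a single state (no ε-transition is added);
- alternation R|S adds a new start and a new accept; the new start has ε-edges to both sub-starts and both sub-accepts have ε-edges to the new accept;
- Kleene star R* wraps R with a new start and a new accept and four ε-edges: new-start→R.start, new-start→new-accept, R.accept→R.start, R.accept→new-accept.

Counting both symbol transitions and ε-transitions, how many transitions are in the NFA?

Recursing over subexpressions:
Each of the 5 symbol leaves contributes 1 transition (1 symbol, 0 ε).
  1|0 : 6 transitions (2 symbol, 4 ε)
  (1|0)* : 10 transitions (2 symbol, 8 ε)
  0|1 : 6 transitions (2 symbol, 4 ε)
  (0|1)·0 : 7 transitions (3 symbol, 4 ε)
  (1|0)*|(0|1)·0 : 21 transitions (5 symbol, 16 ε)

21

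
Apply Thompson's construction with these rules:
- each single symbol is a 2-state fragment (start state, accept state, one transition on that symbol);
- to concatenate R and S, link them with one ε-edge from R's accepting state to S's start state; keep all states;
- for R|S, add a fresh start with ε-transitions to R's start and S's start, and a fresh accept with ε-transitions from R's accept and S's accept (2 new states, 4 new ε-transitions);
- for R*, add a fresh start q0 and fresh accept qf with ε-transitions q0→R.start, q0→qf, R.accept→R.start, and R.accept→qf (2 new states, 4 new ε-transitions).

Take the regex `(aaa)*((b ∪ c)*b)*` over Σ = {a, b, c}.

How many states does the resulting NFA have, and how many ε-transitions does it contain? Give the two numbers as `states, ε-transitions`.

20, 20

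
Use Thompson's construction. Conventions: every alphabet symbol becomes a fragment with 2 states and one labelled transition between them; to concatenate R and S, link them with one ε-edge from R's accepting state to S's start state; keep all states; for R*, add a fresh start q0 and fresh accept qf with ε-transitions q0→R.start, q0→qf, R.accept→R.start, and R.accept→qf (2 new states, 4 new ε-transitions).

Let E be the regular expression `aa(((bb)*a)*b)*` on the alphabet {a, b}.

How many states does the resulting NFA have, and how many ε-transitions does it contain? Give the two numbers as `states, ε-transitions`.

18, 17

Building bottom-up:
Each of the 6 symbol leaves contributes 2 states and 0 ε-transitions.
  bb — 4 states, 1 ε-transition
  (bb)* — 6 states, 5 ε-transitions
  (bb)*a — 8 states, 6 ε-transitions
  ((bb)*a)* — 10 states, 10 ε-transitions
  ((bb)*a)*b — 12 states, 11 ε-transitions
  (((bb)*a)*b)* — 14 states, 15 ε-transitions
  aa(((bb)*a)*b)* — 18 states, 17 ε-transitions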